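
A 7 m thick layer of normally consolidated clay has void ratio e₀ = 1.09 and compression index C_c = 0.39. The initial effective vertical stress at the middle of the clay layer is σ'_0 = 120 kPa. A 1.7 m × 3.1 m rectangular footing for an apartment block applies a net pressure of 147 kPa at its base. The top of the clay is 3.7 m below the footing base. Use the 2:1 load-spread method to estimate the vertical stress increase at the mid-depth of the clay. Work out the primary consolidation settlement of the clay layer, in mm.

Mid-depth of clay below the footing base: z = 3.7 + 7/2 = 7.2 m.
Stress increase at mid-clay by the 2:1 spreading method:
Δσ = qBL/((B+z)(L+z)) = 147×1.7×3.1/((1.7+7.2)(3.1+7.2)) = 8.4509 kPa
Final effective stress: σ'_f = σ'_0 + Δσ = 120 + 8.4509 = 128.45 kPa.
Normally consolidated clay, so the full stress increment lies on the virgin compression line:
S_c = C_c·H/(1+e₀)·log₁₀(σ'_f/σ'_0) = 0.39×7/(1+1.09)×log₁₀(128.45/120)
    = 1.3062 × 0.029553 = 0.0386 m

S_c ≈ 38.6 mm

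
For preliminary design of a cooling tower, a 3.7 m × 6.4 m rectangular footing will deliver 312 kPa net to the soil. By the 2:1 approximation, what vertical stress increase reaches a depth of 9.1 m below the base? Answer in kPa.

Δσ_z ≈ 37.2 kPa

By the 2:1 method the load spreads at 1 horizontal : 2 vertical, so at depth z the loaded area has grown by z in each plan dimension:
Δσ = qBL/((B+z)(L+z)) = 312×3.7×6.4/((3.7+9.1)(6.4+9.1)) = 37.239 kPa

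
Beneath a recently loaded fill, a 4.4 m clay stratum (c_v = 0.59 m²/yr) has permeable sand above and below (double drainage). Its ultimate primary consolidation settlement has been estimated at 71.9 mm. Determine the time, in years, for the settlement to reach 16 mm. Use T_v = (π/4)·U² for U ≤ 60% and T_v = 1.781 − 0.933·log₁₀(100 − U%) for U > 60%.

Drainage path length: H_d = H/2 = 2.2 m (double drainage).
U = S(t)/S_ult = 16/71.9 = 0.2225.
U ≤ 60%: T_v = (π/4)·U² = (π/4)×0.22253² = 0.038893.
t = T_v·H_d²/c_v = 0.038893×2.2²/0.59 = 0.3191 years.

t ≈ 0.319 years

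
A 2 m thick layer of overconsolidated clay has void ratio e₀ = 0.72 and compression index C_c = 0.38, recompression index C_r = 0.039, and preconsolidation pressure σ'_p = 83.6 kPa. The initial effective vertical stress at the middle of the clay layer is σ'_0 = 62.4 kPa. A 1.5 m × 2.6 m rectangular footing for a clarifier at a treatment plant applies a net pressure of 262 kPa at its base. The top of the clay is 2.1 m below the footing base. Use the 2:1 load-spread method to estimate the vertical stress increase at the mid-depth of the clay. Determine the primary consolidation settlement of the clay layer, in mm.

Mid-depth of clay below the footing base: z = 2.1 + 2/2 = 3.1 m.
Stress increase at mid-clay by the 2:1 spreading method:
Δσ = qBL/((B+z)(L+z)) = 262×1.5×2.6/((1.5+3.1)(2.6+3.1)) = 38.97 kPa
Final effective stress: σ'_f = 62.4 + 38.97 = 101.37 kPa.
σ'_f = 101.37 > σ'_p = 83.6 kPa, so the stress path crosses the preconsolidation pressure — recompression up to σ'_p, then virgin compression beyond:
S_c = H/(1+e₀)·[C_r·log₁₀(σ'_p/σ'_0) + C_c·log₁₀(σ'_f/σ'_p)]
    = 2/1.72 × [0.039×log₁₀(83.6/62.4) + 0.38×log₁₀(101.37/83.6)]
    = 1.1628 × [0.0049538 + 0.031807] = 0.04275 m

S_c ≈ 42.7 mm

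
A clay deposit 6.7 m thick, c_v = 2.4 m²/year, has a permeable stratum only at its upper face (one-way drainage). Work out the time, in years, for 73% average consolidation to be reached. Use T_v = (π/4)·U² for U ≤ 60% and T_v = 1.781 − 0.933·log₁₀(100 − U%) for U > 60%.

Drainage path length: H_d = H = 6.7 m (single drainage).
U > 60%: T_v = 1.781 − 0.933·log₁₀(100 − 73) = 0.44554.
t = T_v·H_d²/c_v = 0.44554×6.7²/2.4 = 8.333 years.

t ≈ 8.33 years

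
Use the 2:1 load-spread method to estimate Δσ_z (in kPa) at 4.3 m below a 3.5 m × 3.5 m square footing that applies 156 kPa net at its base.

Δσ_z ≈ 31.4 kPa

By the 2:1 method the load spreads at 1 horizontal : 2 vertical, so at depth z the loaded area has grown by z in each plan dimension:
Δσ = qBL/((B+z)(L+z)) = 156×3.5×3.5/((3.5+4.3)(3.5+4.3)) = 31.41 kPa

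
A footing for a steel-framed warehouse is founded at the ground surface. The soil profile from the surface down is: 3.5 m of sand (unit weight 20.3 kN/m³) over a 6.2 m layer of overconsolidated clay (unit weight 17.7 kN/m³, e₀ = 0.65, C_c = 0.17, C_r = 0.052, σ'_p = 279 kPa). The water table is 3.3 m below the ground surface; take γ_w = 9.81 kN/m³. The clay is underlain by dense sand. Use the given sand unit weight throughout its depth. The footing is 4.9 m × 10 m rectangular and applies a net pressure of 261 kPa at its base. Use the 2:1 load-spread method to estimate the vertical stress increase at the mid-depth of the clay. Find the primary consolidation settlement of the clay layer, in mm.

S_c ≈ 45.8 mm

Mid-depth of clay below the ground surface: z = 3.5 + 6.2/2 = 6.6 m.
Total vertical stress at mid-clay: σ_v = 20.3×3.5 + 17.7×3.1 = 125.92 kPa.
Pore pressure: u = 9.81×(6.6 − 3.3) = 32.373 kPa.
Initial effective stress: σ'_0 = σ_v − u = 125.92 − 32.373 = 93.547 kPa.
Stress increase at mid-clay by the 2:1 spreading method:
Δσ = qBL/((B+z)(L+z)) = 261×4.9×10/((4.9+6.6)(10+6.6)) = 66.993 kPa
Final effective stress: σ'_f = 93.547 + 66.993 = 160.54 kPa.
σ'_f = 160.54 ≤ σ'_p = 279 kPa, so the clay remains overconsolidated and only the recompression index applies:
S_c = C_r·H/(1+e₀)·log₁₀(σ'_f/σ'_0) = 0.052×6.2/1.65×log₁₀(160.54/93.547)
    = 0.1954 × 0.23455 = 0.04583 m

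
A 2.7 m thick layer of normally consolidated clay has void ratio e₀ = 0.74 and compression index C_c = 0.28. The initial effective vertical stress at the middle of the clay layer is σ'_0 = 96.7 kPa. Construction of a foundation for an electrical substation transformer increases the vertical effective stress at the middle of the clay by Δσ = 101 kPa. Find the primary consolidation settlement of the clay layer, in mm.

S_c ≈ 135 mm

Final effective stress: σ'_f = σ'_0 + Δσ = 96.7 + 101 = 197.7 kPa.
Normally consolidated clay, so the full stress increment lies on the virgin compression line:
S_c = C_c·H/(1+e₀)·log₁₀(σ'_f/σ'_0) = 0.28×2.7/(1+0.74)×log₁₀(197.7/96.7)
    = 0.43448 × 0.31058 = 0.1349 m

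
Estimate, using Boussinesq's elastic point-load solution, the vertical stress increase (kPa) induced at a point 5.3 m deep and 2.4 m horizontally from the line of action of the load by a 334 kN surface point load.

Boussinesq vertical stress below a point load on an elastic half-space:
Δσ_z = 3P/(2πz²) · [1 + (r/z)²]^(−5/2)
r/z = 2.4/5.3 = 0.45283; [1+(r/z)²]^(−5/2) = 0.62731.
Δσ_z = 3×334/(2π×5.3²) × 0.62731 = 5.6772 × 0.62731 = 3.561 kPa

Δσ_z ≈ 3.56 kPa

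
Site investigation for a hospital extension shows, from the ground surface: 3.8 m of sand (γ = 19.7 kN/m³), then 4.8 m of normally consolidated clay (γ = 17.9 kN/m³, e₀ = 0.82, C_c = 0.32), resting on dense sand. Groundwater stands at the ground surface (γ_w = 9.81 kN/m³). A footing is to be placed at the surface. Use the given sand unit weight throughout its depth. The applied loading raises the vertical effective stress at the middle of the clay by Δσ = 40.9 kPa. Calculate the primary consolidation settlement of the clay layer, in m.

Mid-depth of clay below the ground surface: z = 3.8 + 4.8/2 = 6.2 m.
Total vertical stress at mid-clay: σ_v = 19.7×3.8 + 17.9×2.4 = 117.82 kPa.
Pore pressure: u = 9.81×(6.2 − 0) = 60.822 kPa.
Initial effective stress: σ'_0 = σ_v − u = 117.82 − 60.822 = 56.998 kPa.
Final effective stress: σ'_f = σ'_0 + Δσ = 56.998 + 40.9 = 97.898 kPa.
Normally consolidated clay, so the full stress increment lies on the virgin compression line:
S_c = C_c·H/(1+e₀)·log₁₀(σ'_f/σ'_0) = 0.32×4.8/(1+0.82)×log₁₀(97.898/56.998)
    = 0.84396 × 0.23491 = 0.1983 m

S_c ≈ 0.198 m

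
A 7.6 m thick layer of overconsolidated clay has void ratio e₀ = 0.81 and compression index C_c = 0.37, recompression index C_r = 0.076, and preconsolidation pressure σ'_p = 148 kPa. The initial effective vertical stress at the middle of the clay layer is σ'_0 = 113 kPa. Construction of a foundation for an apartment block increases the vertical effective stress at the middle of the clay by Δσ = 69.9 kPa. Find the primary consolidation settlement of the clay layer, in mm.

Final effective stress: σ'_f = 113 + 69.9 = 182.9 kPa.
σ'_f = 182.9 > σ'_p = 148 kPa, so the stress path crosses the preconsolidation pressure — recompression up to σ'_p, then virgin compression beyond:
S_c = H/(1+e₀)·[C_r·log₁₀(σ'_p/σ'_0) + C_c·log₁₀(σ'_f/σ'_p)]
    = 7.6/1.81 × [0.076×log₁₀(148/113) + 0.37×log₁₀(182.9/148)]
    = 4.1989 × [0.0089059 + 0.034022] = 0.1802 m

S_c ≈ 180 mm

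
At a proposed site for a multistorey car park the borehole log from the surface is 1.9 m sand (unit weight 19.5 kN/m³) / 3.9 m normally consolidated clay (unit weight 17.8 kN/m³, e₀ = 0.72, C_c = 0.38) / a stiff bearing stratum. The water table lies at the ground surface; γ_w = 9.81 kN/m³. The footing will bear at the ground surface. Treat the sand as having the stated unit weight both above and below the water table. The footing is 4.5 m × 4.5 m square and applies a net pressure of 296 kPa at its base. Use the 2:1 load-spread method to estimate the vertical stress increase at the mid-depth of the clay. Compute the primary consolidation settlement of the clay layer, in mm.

S_c ≈ 472 mm

Mid-depth of clay below the ground surface: z = 1.9 + 3.9/2 = 3.85 m.
Total vertical stress at mid-clay: σ_v = 19.5×1.9 + 17.8×1.95 = 71.76 kPa.
Pore pressure: u = 9.81×(3.85 − 0) = 37.769 kPa.
Initial effective stress: σ'_0 = σ_v − u = 71.76 − 37.769 = 33.991 kPa.
Stress increase at mid-clay by the 2:1 spreading method:
Δσ = qBL/((B+z)(L+z)) = 296×4.5×4.5/((4.5+3.85)(4.5+3.85)) = 85.969 kPa
Final effective stress: σ'_f = σ'_0 + Δσ = 33.991 + 85.969 = 119.96 kPa.
Normally consolidated clay, so the full stress increment lies on the virgin compression line:
S_c = C_c·H/(1+e₀)·log₁₀(σ'_f/σ'_0) = 0.38×3.9/(1+0.72)×log₁₀(119.96/33.991)
    = 0.86163 × 0.54767 = 0.4719 m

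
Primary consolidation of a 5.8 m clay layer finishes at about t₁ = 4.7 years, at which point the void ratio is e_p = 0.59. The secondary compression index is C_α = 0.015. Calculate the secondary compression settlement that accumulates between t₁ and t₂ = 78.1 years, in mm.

S_s ≈ 66.8 mm

Secondary compression: S_s = C_α·H/(1+e_p)·log₁₀(t₂/t₁)
S_s = 0.015×5.8/(1+0.59)×log₁₀(78.1/4.7)
    = 0.05472 × 1.221 = 0.06678 m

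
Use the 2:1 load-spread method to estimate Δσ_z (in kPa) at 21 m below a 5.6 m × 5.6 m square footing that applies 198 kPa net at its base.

By the 2:1 method the load spreads at 1 horizontal : 2 vertical, so at depth z the loaded area has grown by z in each plan dimension:
Δσ = qBL/((B+z)(L+z)) = 198×5.6×5.6/((5.6+21)(5.6+21)) = 8.7756 kPa

Δσ_z ≈ 8.78 kPa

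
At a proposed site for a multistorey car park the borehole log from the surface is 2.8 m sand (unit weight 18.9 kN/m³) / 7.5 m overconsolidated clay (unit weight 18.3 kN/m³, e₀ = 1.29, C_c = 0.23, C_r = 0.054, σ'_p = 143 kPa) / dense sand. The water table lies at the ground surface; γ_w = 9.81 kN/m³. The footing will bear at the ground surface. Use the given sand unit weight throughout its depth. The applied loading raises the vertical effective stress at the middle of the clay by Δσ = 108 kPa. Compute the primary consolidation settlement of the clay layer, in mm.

S_c ≈ 118 mm

Mid-depth of clay below the ground surface: z = 2.8 + 7.5/2 = 6.55 m.
Total vertical stress at mid-clay: σ_v = 18.9×2.8 + 18.3×3.75 = 121.54 kPa.
Pore pressure: u = 9.81×(6.55 − 0) = 64.255 kPa.
Initial effective stress: σ'_0 = σ_v − u = 121.54 − 64.255 = 57.285 kPa.
Final effective stress: σ'_f = 57.285 + 108 = 165.28 kPa.
σ'_f = 165.28 > σ'_p = 143 kPa, so the stress path crosses the preconsolidation pressure — recompression up to σ'_p, then virgin compression beyond:
S_c = H/(1+e₀)·[C_r·log₁₀(σ'_p/σ'_0) + C_c·log₁₀(σ'_f/σ'_p)]
    = 7.5/2.29 × [0.054×log₁₀(143/57.285) + 0.23×log₁₀(165.28/143)]
    = 3.2751 × [0.021454 + 0.014463] = 0.1176 m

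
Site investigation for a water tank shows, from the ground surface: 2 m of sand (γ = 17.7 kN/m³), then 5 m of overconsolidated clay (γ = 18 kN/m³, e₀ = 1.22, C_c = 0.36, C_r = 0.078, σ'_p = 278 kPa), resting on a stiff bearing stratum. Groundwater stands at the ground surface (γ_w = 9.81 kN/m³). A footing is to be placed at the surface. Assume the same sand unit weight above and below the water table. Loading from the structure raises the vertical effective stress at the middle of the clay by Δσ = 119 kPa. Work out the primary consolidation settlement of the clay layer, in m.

S_c ≈ 0.111 m

Mid-depth of clay below the ground surface: z = 2 + 5/2 = 4.5 m.
Total vertical stress at mid-clay: σ_v = 17.7×2 + 18×2.5 = 80.4 kPa.
Pore pressure: u = 9.81×(4.5 − 0) = 44.145 kPa.
Initial effective stress: σ'_0 = σ_v − u = 80.4 − 44.145 = 36.255 kPa.
Final effective stress: σ'_f = 36.255 + 119 = 155.25 kPa.
σ'_f = 155.25 ≤ σ'_p = 278 kPa, so the clay remains overconsolidated and only the recompression index applies:
S_c = C_r·H/(1+e₀)·log₁₀(σ'_f/σ'_0) = 0.078×5/2.22×log₁₀(155.25/36.255)
    = 0.17568 × 0.63166 = 0.111 m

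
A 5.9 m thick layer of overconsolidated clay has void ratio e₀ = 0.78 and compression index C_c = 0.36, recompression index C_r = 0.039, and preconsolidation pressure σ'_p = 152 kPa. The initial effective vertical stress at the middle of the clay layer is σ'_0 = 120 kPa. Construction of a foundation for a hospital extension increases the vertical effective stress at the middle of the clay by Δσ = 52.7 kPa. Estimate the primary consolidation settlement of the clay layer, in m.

S_c ≈ 0.0794 m

Final effective stress: σ'_f = 120 + 52.7 = 172.7 kPa.
σ'_f = 172.7 > σ'_p = 152 kPa, so the stress path crosses the preconsolidation pressure — recompression up to σ'_p, then virgin compression beyond:
S_c = H/(1+e₀)·[C_r·log₁₀(σ'_p/σ'_0) + C_c·log₁₀(σ'_f/σ'_p)]
    = 5.9/1.78 × [0.039×log₁₀(152/120) + 0.36×log₁₀(172.7/152)]
    = 3.3146 × [0.0040038 + 0.019962] = 0.07944 m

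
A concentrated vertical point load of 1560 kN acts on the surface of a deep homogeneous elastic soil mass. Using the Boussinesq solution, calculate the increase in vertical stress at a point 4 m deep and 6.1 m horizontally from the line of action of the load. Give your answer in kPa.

Δσ_z ≈ 2.31 kPa

Boussinesq vertical stress below a point load on an elastic half-space:
Δσ_z = 3P/(2πz²) · [1 + (r/z)²]^(−5/2)
r/z = 6.1/4 = 1.525; [1+(r/z)²]^(−5/2) = 0.049581.
Δσ_z = 3×1560/(2π×4²) × 0.049581 = 46.553 × 0.049581 = 2.308 kPa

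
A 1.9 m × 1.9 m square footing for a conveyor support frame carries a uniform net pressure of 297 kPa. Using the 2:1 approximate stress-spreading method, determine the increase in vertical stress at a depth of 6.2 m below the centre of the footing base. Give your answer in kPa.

Δσ_z ≈ 16.3 kPa

By the 2:1 method the load spreads at 1 horizontal : 2 vertical, so at depth z the loaded area has grown by z in each plan dimension:
Δσ = qBL/((B+z)(L+z)) = 297×1.9×1.9/((1.9+6.2)(1.9+6.2)) = 16.342 kPa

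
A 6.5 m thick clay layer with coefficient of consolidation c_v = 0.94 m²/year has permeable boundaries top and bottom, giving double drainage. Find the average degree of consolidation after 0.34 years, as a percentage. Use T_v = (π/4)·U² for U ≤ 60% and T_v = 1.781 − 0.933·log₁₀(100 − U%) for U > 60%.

U ≈ 19.6 %

Drainage path length: H_d = H/2 = 3.25 m (double drainage).
T_v = c_v·t/H_d² = 0.94×0.34/3.25² = 0.030258.
T_v = 0.030258 corresponds to the U ≤ 60% branch:
U = √(4T_v/π) = 0.1963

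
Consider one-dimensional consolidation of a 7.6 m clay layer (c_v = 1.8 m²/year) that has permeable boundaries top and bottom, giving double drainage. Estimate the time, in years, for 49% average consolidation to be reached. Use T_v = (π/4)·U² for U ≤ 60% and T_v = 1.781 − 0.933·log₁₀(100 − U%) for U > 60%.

t ≈ 1.51 years

Drainage path length: H_d = H/2 = 3.8 m (double drainage).
U ≤ 60%: T_v = (π/4)·U² = (π/4)×0.49² = 0.18857.
t = T_v·H_d²/c_v = 0.18857×3.8²/1.8 = 1.513 years.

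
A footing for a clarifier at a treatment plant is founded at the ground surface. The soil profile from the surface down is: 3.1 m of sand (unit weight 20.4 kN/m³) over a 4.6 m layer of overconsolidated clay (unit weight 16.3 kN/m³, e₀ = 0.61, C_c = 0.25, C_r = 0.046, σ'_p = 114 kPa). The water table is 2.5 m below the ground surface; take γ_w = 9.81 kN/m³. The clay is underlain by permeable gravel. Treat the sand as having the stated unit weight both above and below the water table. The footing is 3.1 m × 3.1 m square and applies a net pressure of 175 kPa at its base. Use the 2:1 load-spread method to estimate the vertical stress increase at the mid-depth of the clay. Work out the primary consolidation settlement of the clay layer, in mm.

S_c ≈ 15.9 mm

Mid-depth of clay below the ground surface: z = 3.1 + 4.6/2 = 5.4 m.
Total vertical stress at mid-clay: σ_v = 20.4×3.1 + 16.3×2.3 = 100.73 kPa.
Pore pressure: u = 9.81×(5.4 − 2.5) = 28.449 kPa.
Initial effective stress: σ'_0 = σ_v − u = 100.73 − 28.449 = 72.281 kPa.
Stress increase at mid-clay by the 2:1 spreading method:
Δσ = qBL/((B+z)(L+z)) = 175×3.1×3.1/((3.1+5.4)(3.1+5.4)) = 23.277 kPa
Final effective stress: σ'_f = 72.281 + 23.277 = 95.558 kPa.
σ'_f = 95.558 ≤ σ'_p = 114 kPa, so the clay remains overconsolidated and only the recompression index applies:
S_c = C_r·H/(1+e₀)·log₁₀(σ'_f/σ'_0) = 0.046×4.6/1.61×log₁₀(95.558/72.281)
    = 0.13143 × 0.12124 = 0.01593 m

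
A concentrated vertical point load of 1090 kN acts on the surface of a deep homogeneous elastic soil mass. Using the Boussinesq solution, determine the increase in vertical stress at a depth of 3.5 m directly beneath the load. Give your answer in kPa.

Δσ_z ≈ 42.5 kPa

Boussinesq vertical stress below a point load on an elastic half-space:
Δσ_z = 3P/(2πz²) · [1 + (r/z)²]^(−5/2)
r/z = 0/3.5 = 0; [1+(r/z)²]^(−5/2) = 1.
Δσ_z = 3×1090/(2π×3.5²) × 1 = 42.485 × 1 = 42.48 kPa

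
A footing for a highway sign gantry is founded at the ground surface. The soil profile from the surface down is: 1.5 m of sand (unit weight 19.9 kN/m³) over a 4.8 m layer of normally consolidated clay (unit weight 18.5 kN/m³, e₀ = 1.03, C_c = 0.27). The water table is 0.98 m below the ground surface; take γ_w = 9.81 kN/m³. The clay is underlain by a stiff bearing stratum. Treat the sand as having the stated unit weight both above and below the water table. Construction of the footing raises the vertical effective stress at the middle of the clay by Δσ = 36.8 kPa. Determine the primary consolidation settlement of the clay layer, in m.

Mid-depth of clay below the ground surface: z = 1.5 + 4.8/2 = 3.9 m.
Total vertical stress at mid-clay: σ_v = 19.9×1.5 + 18.5×2.4 = 74.25 kPa.
Pore pressure: u = 9.81×(3.9 − 0.98) = 28.645 kPa.
Initial effective stress: σ'_0 = σ_v − u = 74.25 − 28.645 = 45.605 kPa.
Final effective stress: σ'_f = σ'_0 + Δσ = 45.605 + 36.8 = 82.405 kPa.
Normally consolidated clay, so the full stress increment lies on the virgin compression line:
S_c = C_c·H/(1+e₀)·log₁₀(σ'_f/σ'_0) = 0.27×4.8/(1+1.03)×log₁₀(82.405/45.605)
    = 0.63842 × 0.25694 = 0.164 m

S_c ≈ 0.164 m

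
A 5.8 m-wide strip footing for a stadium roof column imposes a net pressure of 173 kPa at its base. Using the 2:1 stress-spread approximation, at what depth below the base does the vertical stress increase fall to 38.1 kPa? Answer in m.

z ≈ 20.5 m

2:1 spreading — at depth z the loaded area has grown by z in each plan dimension:
qB/(B+z) = Δσ_z ⇒ z = qB/Δσ_z − B = 173×5.8/38.1 − 5.8 = 20.54 m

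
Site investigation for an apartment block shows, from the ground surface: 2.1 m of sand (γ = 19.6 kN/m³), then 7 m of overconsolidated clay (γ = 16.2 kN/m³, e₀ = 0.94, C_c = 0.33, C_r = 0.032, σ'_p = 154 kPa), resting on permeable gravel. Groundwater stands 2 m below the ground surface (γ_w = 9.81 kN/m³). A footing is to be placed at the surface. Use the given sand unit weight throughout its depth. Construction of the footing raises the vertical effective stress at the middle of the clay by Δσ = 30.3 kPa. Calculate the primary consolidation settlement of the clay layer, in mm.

Mid-depth of clay below the ground surface: z = 2.1 + 7/2 = 5.6 m.
Total vertical stress at mid-clay: σ_v = 19.6×2.1 + 16.2×3.5 = 97.86 kPa.
Pore pressure: u = 9.81×(5.6 − 2) = 35.316 kPa.
Initial effective stress: σ'_0 = σ_v − u = 97.86 − 35.316 = 62.544 kPa.
Final effective stress: σ'_f = 62.544 + 30.3 = 92.844 kPa.
σ'_f = 92.844 ≤ σ'_p = 154 kPa, so the clay remains overconsolidated and only the recompression index applies:
S_c = C_r·H/(1+e₀)·log₁₀(σ'_f/σ'_0) = 0.032×7/1.94×log₁₀(92.844/62.544)
    = 0.11546 × 0.17157 = 0.01981 m

S_c ≈ 19.8 mm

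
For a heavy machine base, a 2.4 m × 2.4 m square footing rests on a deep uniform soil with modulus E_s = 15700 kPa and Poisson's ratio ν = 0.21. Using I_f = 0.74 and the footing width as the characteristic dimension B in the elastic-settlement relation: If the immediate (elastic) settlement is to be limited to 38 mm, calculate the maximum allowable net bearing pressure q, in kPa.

S_e = q·B·(1−ν²)/E_s · I_f  ⇒  q = S_e·E_s / (B·(1−ν²)·I_f).
q = 0.038 × 15700 / (2.4 × 0.9559 × 0.74) = 351.4 kPa

q ≈ 351 kPa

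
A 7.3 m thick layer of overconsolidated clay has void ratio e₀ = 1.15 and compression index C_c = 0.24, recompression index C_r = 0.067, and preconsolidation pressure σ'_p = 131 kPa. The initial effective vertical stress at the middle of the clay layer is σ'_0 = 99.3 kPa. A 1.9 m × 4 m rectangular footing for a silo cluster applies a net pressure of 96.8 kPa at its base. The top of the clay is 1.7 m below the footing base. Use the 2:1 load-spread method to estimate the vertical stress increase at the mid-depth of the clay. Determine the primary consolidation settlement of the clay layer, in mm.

S_c ≈ 10.2 mm

Mid-depth of clay below the footing base: z = 1.7 + 7.3/2 = 5.35 m.
Stress increase at mid-clay by the 2:1 spreading method:
Δσ = qBL/((B+z)(L+z)) = 96.8×1.9×4/((1.9+5.35)(4+5.35)) = 10.853 kPa
Final effective stress: σ'_f = 99.3 + 10.853 = 110.15 kPa.
σ'_f = 110.15 ≤ σ'_p = 131 kPa, so the clay remains overconsolidated and only the recompression index applies:
S_c = C_r·H/(1+e₀)·log₁₀(σ'_f/σ'_0) = 0.067×7.3/2.15×log₁₀(110.15/99.3)
    = 0.22749 × 0.045035 = 0.01024 m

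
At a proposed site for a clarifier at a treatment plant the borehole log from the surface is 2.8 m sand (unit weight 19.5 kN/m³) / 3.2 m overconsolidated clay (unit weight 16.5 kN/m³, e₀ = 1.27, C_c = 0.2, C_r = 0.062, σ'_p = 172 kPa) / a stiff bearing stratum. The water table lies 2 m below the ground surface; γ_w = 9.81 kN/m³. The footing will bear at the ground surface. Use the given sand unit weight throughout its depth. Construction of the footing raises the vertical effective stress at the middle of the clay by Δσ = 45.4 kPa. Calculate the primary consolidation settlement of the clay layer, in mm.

Mid-depth of clay below the ground surface: z = 2.8 + 3.2/2 = 4.4 m.
Total vertical stress at mid-clay: σ_v = 19.5×2.8 + 16.5×1.6 = 81 kPa.
Pore pressure: u = 9.81×(4.4 − 2) = 23.544 kPa.
Initial effective stress: σ'_0 = σ_v − u = 81 − 23.544 = 57.456 kPa.
Final effective stress: σ'_f = 57.456 + 45.4 = 102.86 kPa.
σ'_f = 102.86 ≤ σ'_p = 172 kPa, so the clay remains overconsolidated and only the recompression index applies:
S_c = C_r·H/(1+e₀)·log₁₀(σ'_f/σ'_0) = 0.062×3.2/2.27×log₁₀(102.86/57.456)
    = 0.087401 × 0.25291 = 0.0221 m

S_c ≈ 22.1 mm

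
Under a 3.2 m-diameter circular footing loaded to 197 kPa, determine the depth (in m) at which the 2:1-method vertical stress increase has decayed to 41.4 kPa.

2:1 spreading — at depth z the loaded area has grown by z in each plan dimension:
qD²/(D+z)² = Δσ_z ⇒ z = D(√(q/Δσ_z) − 1) = 3.2×(√(197/41.4) − 1) = 3.78 m

z ≈ 3.78 m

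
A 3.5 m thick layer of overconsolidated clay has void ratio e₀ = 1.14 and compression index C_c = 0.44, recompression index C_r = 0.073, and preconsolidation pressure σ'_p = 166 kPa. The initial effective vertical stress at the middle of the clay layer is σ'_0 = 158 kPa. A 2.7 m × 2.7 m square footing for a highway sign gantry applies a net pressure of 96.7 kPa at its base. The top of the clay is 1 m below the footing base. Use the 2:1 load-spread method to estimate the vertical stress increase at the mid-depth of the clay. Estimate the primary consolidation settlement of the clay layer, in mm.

Mid-depth of clay below the footing base: z = 1 + 3.5/2 = 2.75 m.
Stress increase at mid-clay by the 2:1 spreading method:
Δσ = qBL/((B+z)(L+z)) = 96.7×2.7×2.7/((2.7+2.75)(2.7+2.75)) = 23.733 kPa
Final effective stress: σ'_f = 158 + 23.733 = 181.73 kPa.
σ'_f = 181.73 > σ'_p = 166 kPa, so the stress path crosses the preconsolidation pressure — recompression up to σ'_p, then virgin compression beyond:
S_c = H/(1+e₀)·[C_r·log₁₀(σ'_p/σ'_0) + C_c·log₁₀(σ'_f/σ'_p)]
    = 3.5/2.14 × [0.073×log₁₀(166/158) + 0.44×log₁₀(181.73/166)]
    = 1.6355 × [0.0015659 + 0.0173] = 0.03086 m

S_c ≈ 30.9 mm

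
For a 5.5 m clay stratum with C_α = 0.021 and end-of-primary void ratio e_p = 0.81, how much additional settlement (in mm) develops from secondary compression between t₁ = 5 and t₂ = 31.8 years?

Secondary compression: S_s = C_α·H/(1+e_p)·log₁₀(t₂/t₁)
S_s = 0.021×5.5/(1+0.81)×log₁₀(31.8/5)
    = 0.06381 × 0.8035 = 0.05127 m

S_s ≈ 51.3 mm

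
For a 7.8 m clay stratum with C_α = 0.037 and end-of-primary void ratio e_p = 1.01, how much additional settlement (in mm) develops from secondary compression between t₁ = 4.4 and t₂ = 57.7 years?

S_s ≈ 160 mm

Secondary compression: S_s = C_α·H/(1+e_p)·log₁₀(t₂/t₁)
S_s = 0.037×7.8/(1+1.01)×log₁₀(57.7/4.4)
    = 0.1436 × 1.118 = 0.1605 m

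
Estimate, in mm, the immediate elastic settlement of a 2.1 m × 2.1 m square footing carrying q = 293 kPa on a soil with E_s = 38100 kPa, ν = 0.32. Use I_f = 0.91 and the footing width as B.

S_e ≈ 13.2 mm

Immediate (elastic) settlement: S_e = q·B·(1−ν²)/E_s · I_f.
S_e = 293 × 2.1 × (1 − 0.32²) / 38100 × 0.91
    = 293 × 2.1 × 0.8976 / 38100 × 0.91
    = 0.01319 m = 13.19 mm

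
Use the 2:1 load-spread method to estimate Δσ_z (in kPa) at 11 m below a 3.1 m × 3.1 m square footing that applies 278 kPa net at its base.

Δσ_z ≈ 13.4 kPa

By the 2:1 method the load spreads at 1 horizontal : 2 vertical, so at depth z the loaded area has grown by z in each plan dimension:
Δσ = qBL/((B+z)(L+z)) = 278×3.1×3.1/((3.1+11)(3.1+11)) = 13.438 kPa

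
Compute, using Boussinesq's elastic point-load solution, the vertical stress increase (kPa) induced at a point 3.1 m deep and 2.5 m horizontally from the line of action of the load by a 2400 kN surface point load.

Boussinesq vertical stress below a point load on an elastic half-space:
Δσ_z = 3P/(2πz²) · [1 + (r/z)²]^(−5/2)
r/z = 2.5/3.1 = 0.80645; [1+(r/z)²]^(−5/2) = 0.28579.
Δσ_z = 3×2400/(2π×3.1²) × 0.28579 = 119.24 × 0.28579 = 34.08 kPa

Δσ_z ≈ 34.1 kPa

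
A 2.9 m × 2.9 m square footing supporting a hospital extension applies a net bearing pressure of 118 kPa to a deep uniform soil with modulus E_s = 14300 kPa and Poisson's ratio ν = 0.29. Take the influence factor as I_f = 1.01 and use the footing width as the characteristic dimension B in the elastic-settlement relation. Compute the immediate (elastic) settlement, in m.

Immediate (elastic) settlement: S_e = q·B·(1−ν²)/E_s · I_f.
S_e = 118 × 2.9 × (1 − 0.29²) / 14300 × 1.01
    = 118 × 2.9 × 0.9159 / 14300 × 1.01
    = 0.02214 m

S_e ≈ 0.0221 m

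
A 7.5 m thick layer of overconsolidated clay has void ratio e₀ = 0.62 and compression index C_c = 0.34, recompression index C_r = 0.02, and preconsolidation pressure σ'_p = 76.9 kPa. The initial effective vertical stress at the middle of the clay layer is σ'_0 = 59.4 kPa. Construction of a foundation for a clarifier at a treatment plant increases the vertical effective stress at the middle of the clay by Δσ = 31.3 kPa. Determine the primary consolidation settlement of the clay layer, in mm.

Final effective stress: σ'_f = 59.4 + 31.3 = 90.7 kPa.
σ'_f = 90.7 > σ'_p = 76.9 kPa, so the stress path crosses the preconsolidation pressure — recompression up to σ'_p, then virgin compression beyond:
S_c = H/(1+e₀)·[C_r·log₁₀(σ'_p/σ'_0) + C_c·log₁₀(σ'_f/σ'_p)]
    = 7.5/1.62 × [0.02×log₁₀(76.9/59.4) + 0.34×log₁₀(90.7/76.9)]
    = 4.6296 × [0.0022428 + 0.024372] = 0.1232 m

S_c ≈ 123 mm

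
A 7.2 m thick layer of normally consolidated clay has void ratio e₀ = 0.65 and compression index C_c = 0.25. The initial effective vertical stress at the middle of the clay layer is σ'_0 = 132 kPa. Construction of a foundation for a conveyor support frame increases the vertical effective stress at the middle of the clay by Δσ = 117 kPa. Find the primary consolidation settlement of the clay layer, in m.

S_c ≈ 0.301 m

Final effective stress: σ'_f = σ'_0 + Δσ = 132 + 117 = 249 kPa.
Normally consolidated clay, so the full stress increment lies on the virgin compression line:
S_c = C_c·H/(1+e₀)·log₁₀(σ'_f/σ'_0) = 0.25×7.2/(1+0.65)×log₁₀(249/132)
    = 1.0909 × 0.27563 = 0.3007 m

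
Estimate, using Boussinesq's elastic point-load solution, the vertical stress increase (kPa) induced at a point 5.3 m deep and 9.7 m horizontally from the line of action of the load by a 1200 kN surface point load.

Boussinesq vertical stress below a point load on an elastic half-space:
Δσ_z = 3P/(2πz²) · [1 + (r/z)²]^(−5/2)
r/z = 9.7/5.3 = 1.8302; [1+(r/z)²]^(−5/2) = 0.025344.
Δσ_z = 3×1200/(2π×5.3²) × 0.025344 = 20.397 × 0.025344 = 0.5169 kPa

Δσ_z ≈ 0.517 kPa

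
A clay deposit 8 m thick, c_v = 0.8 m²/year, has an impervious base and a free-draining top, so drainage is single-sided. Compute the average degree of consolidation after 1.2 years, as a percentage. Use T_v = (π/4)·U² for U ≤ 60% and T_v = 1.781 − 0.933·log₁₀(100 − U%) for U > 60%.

Drainage path length: H_d = H = 8 m (single drainage).
T_v = c_v·t/H_d² = 0.8×1.2/8² = 0.015.
T_v = 0.015 corresponds to the U ≤ 60% branch:
U = √(4T_v/π) = 0.1382

U ≈ 13.8 %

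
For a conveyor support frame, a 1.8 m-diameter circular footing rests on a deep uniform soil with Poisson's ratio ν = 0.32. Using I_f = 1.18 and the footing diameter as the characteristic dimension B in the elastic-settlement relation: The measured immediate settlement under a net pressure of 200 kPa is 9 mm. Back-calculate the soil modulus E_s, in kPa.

E_s ≈ 42400 kPa

S_e = q·B·(1−ν²)/E_s · I_f  ⇒  E_s = q·B·(1−ν²)·I_f / S_e.
E_s = 200 × 1.8 × 0.8976 × 1.18 / 0.009 = 42370 kPa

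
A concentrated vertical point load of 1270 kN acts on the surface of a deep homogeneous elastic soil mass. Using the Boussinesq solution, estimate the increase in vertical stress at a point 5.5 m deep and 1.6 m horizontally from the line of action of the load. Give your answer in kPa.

Boussinesq vertical stress below a point load on an elastic half-space:
Δσ_z = 3P/(2πz²) · [1 + (r/z)²]^(−5/2)
r/z = 1.6/5.5 = 0.29091; [1+(r/z)²]^(−5/2) = 0.8162.
Δσ_z = 3×1270/(2π×5.5²) × 0.8162 = 20.046 × 0.8162 = 16.36 kPa

Δσ_z ≈ 16.4 kPa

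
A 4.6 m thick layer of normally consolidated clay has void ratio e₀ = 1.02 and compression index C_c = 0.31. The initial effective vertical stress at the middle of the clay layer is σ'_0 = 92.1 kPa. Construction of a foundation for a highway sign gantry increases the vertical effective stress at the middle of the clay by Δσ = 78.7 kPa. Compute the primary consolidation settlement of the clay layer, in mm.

S_c ≈ 189 mm

Final effective stress: σ'_f = σ'_0 + Δσ = 92.1 + 78.7 = 170.8 kPa.
Normally consolidated clay, so the full stress increment lies on the virgin compression line:
S_c = C_c·H/(1+e₀)·log₁₀(σ'_f/σ'_0) = 0.31×4.6/(1+1.02)×log₁₀(170.8/92.1)
    = 0.70594 × 0.26823 = 0.1894 m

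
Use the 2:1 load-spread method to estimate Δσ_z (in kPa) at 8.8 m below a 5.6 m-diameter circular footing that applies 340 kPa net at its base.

By the 2:1 method the load spreads at 1 horizontal : 2 vertical, so at depth z the loaded area has grown by z in each plan dimension:
Δσ ≈ qD²/(D+z)² = 340×5.6²/(5.6+8.8)² = 51.42 kPa

Δσ_z ≈ 51.4 kPa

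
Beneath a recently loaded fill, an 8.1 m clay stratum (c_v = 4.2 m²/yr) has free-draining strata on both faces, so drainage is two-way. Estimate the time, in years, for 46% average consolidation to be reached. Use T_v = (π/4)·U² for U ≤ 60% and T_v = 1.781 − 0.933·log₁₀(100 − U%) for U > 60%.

Drainage path length: H_d = H/2 = 4.05 m (double drainage).
U ≤ 60%: T_v = (π/4)·U² = (π/4)×0.46² = 0.16619.
t = T_v·H_d²/c_v = 0.16619×4.05²/4.2 = 0.649 years.

t ≈ 0.649 years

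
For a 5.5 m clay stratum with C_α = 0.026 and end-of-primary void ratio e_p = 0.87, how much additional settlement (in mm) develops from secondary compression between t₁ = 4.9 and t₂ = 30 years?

S_s ≈ 60.2 mm

Secondary compression: S_s = C_α·H/(1+e_p)·log₁₀(t₂/t₁)
S_s = 0.026×5.5/(1+0.87)×log₁₀(30/4.9)
    = 0.07647 × 0.7869 = 0.06018 m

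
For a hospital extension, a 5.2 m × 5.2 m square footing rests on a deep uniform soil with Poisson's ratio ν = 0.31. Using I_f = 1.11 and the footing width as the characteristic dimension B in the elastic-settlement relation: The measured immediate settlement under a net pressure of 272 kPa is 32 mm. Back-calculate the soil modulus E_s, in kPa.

S_e = q·B·(1−ν²)/E_s · I_f  ⇒  E_s = q·B·(1−ν²)·I_f / S_e.
E_s = 272 × 5.2 × 0.9039 × 1.11 / 0.032 = 44350 kPa

E_s ≈ 44300 kPa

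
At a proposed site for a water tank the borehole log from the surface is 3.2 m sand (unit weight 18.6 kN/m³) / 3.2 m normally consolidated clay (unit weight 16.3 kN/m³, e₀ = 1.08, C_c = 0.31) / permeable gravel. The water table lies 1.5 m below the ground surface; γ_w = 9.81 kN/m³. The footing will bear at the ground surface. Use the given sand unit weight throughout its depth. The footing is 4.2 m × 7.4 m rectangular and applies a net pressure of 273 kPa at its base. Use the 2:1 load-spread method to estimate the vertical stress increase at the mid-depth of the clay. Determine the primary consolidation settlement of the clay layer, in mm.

Mid-depth of clay below the ground surface: z = 3.2 + 3.2/2 = 4.8 m.
Total vertical stress at mid-clay: σ_v = 18.6×3.2 + 16.3×1.6 = 85.6 kPa.
Pore pressure: u = 9.81×(4.8 − 1.5) = 32.373 kPa.
Initial effective stress: σ'_0 = σ_v − u = 85.6 − 32.373 = 53.227 kPa.
Stress increase at mid-clay by the 2:1 spreading method:
Δσ = qBL/((B+z)(L+z)) = 273×4.2×7.4/((4.2+4.8)(7.4+4.8)) = 77.275 kPa
Final effective stress: σ'_f = σ'_0 + Δσ = 53.227 + 77.275 = 130.5 kPa.
Normally consolidated clay, so the full stress increment lies on the virgin compression line:
S_c = C_c·H/(1+e₀)·log₁₀(σ'_f/σ'_0) = 0.31×3.2/(1+1.08)×log₁₀(130.5/53.227)
    = 0.47692 × 0.38948 = 0.1858 m

S_c ≈ 186 mm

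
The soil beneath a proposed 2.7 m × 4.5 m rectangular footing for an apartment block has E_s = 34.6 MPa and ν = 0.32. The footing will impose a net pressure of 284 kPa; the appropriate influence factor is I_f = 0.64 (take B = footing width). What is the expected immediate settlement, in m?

S_e ≈ 0.0127 m

Immediate (elastic) settlement: S_e = q·B·(1−ν²)/E_s · I_f.
E_s = 34.6 MPa = 34600 kPa.
S_e = 284 × 2.7 × (1 − 0.32²) / 34600 × 0.64
    = 284 × 2.7 × 0.8976 / 34600 × 0.64
    = 0.01273 m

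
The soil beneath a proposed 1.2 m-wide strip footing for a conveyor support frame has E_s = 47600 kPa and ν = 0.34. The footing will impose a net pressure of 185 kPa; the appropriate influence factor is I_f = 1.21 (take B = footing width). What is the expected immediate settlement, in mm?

S_e ≈ 4.99 mm

Immediate (elastic) settlement: S_e = q·B·(1−ν²)/E_s · I_f.
S_e = 185 × 1.2 × (1 − 0.34²) / 47600 × 1.21
    = 185 × 1.2 × 0.8844 / 47600 × 1.21
    = 0.004991 m = 4.991 mm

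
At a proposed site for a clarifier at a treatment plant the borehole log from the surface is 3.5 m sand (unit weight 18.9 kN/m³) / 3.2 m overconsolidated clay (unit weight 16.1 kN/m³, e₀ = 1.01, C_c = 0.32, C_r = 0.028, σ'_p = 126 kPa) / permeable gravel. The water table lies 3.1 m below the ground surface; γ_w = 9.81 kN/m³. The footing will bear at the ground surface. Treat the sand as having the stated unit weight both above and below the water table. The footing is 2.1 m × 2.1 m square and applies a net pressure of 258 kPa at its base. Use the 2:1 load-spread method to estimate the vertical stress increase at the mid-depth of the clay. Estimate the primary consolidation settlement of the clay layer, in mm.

Mid-depth of clay below the ground surface: z = 3.5 + 3.2/2 = 5.1 m.
Total vertical stress at mid-clay: σ_v = 18.9×3.5 + 16.1×1.6 = 91.91 kPa.
Pore pressure: u = 9.81×(5.1 − 3.1) = 19.62 kPa.
Initial effective stress: σ'_0 = σ_v − u = 91.91 − 19.62 = 72.29 kPa.
Stress increase at mid-clay by the 2:1 spreading method:
Δσ = qBL/((B+z)(L+z)) = 258×2.1×2.1/((2.1+5.1)(2.1+5.1)) = 21.948 kPa
Final effective stress: σ'_f = 72.29 + 21.948 = 94.238 kPa.
σ'_f = 94.238 ≤ σ'_p = 126 kPa, so the clay remains overconsolidated and only the recompression index applies:
S_c = C_r·H/(1+e₀)·log₁₀(σ'_f/σ'_0) = 0.028×3.2/2.01×log₁₀(94.238/72.29)
    = 0.044576 × 0.11515 = 0.005133 m

S_c ≈ 5.13 mm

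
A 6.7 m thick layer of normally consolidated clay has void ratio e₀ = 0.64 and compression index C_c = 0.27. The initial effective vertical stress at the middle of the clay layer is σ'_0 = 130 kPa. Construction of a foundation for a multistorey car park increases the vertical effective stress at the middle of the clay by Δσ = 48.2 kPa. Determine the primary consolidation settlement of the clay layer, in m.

S_c ≈ 0.151 m

Final effective stress: σ'_f = σ'_0 + Δσ = 130 + 48.2 = 178.2 kPa.
Normally consolidated clay, so the full stress increment lies on the virgin compression line:
S_c = C_c·H/(1+e₀)·log₁₀(σ'_f/σ'_0) = 0.27×6.7/(1+0.64)×log₁₀(178.2/130)
    = 1.103 × 0.13696 = 0.1511 m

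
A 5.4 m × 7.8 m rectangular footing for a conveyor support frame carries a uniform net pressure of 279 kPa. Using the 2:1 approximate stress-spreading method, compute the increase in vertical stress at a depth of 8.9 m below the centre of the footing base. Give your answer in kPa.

Δσ_z ≈ 49.2 kPa

By the 2:1 method the load spreads at 1 horizontal : 2 vertical, so at depth z the loaded area has grown by z in each plan dimension:
Δσ = qBL/((B+z)(L+z)) = 279×5.4×7.8/((5.4+8.9)(7.8+8.9)) = 49.208 kPa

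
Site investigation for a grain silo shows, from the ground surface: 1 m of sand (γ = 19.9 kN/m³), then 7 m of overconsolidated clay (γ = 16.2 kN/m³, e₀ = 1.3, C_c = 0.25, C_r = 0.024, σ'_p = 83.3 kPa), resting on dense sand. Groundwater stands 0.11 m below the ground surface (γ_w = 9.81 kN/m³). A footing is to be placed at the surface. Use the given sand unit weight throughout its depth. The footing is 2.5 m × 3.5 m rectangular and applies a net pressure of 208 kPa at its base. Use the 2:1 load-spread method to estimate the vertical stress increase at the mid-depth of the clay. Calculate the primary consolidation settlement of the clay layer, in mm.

Mid-depth of clay below the ground surface: z = 1 + 7/2 = 4.5 m.
Total vertical stress at mid-clay: σ_v = 19.9×1 + 16.2×3.5 = 76.6 kPa.
Pore pressure: u = 9.81×(4.5 − 0.11) = 43.066 kPa.
Initial effective stress: σ'_0 = σ_v − u = 76.6 − 43.066 = 33.534 kPa.
Stress increase at mid-clay by the 2:1 spreading method:
Δσ = qBL/((B+z)(L+z)) = 208×2.5×3.5/((2.5+4.5)(3.5+4.5)) = 32.5 kPa
Final effective stress: σ'_f = 33.534 + 32.5 = 66.034 kPa.
σ'_f = 66.034 ≤ σ'_p = 83.3 kPa, so the clay remains overconsolidated and only the recompression index applies:
S_c = C_r·H/(1+e₀)·log₁₀(σ'_f/σ'_0) = 0.024×7/2.3×log₁₀(66.034/33.534)
    = 0.073044 × 0.29428 = 0.0215 m

S_c ≈ 21.5 mm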